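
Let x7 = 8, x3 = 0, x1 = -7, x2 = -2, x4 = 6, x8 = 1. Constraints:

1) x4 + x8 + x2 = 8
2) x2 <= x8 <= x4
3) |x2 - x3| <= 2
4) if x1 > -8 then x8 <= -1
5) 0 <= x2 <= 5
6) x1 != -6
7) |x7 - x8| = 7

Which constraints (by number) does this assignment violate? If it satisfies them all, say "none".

No — constraints 1, 4, and 5 are not satisfied.

1) x4 + x8 + x2 = 6 + 1 + (-2) = 5, not 8  no
2) values -2 <= 1 <= 6  yes
3) |-2 - 0| = 2; 2 ≤ 2  yes
4) x1 = -7 > -8, so we need x8 ≤ -1; but x8 = 1 > -1  no
5) x2 = -2 is outside [0, 5]  no
6) x1 = -7, and -7 ≠ -6  yes
7) |8 - 1| = 7  yes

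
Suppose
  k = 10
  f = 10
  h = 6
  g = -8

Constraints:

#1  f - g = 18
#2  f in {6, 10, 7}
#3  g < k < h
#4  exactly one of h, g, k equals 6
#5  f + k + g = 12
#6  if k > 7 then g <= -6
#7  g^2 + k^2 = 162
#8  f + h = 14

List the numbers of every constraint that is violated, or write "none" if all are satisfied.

The assignment fails constraints 3, 7, and 8.

#1 f - g = 10 - (-8) = 18  ✔
#2 f = 10 is in {6, 10, 7}  ✔
#3 values -8, 10, 6; k = 10 is not < h = 6  ✘
#4 h=6, g=-8, k=10; 1 of them equals 6  ✔
#5 f + k + g = 10 + 10 + (-8) = 12  ✔
#6 k = 10 > 7, so we need g ≤ -6; g = -8 ≤ -6  ✔
#7 g^2 + k^2 = (-8)^2 + 10^2 = 64 + 100 = 164, not 162  ✘
#8 f + h = 10 + 6 = 16, not 14  ✘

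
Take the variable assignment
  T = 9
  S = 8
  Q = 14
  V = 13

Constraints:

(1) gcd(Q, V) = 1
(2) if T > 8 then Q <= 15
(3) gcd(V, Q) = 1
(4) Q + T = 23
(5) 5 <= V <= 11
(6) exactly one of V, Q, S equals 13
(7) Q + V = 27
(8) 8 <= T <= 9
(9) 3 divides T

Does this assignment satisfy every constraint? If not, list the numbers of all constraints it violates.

(1) gcd(14, 13) = 1 — holds.
(2) T = 9 > 8, so we need Q ≤ 15; Q = 14 ≤ 15 — holds.
(3) gcd(13, 14) = 1 — holds.
(4) Q + T = 14 + 9 = 23 — holds.
(5) V = 13 is outside [5, 11] — fails.
(6) V=13, Q=14, S=8; 1 of them equals 13 — holds.
(7) Q + V = 14 + 13 = 27 — holds.
(8) T = 9 lies in [8, 9] — holds.
(9) 9 / 3 = 3, so 3 divides 9 — holds.

The assignment fails constraint 5.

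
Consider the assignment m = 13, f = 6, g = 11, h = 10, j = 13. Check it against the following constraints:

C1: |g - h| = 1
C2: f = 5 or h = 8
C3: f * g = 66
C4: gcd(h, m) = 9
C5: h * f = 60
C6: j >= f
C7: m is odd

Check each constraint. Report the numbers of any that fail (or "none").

C1: |11 - 10| = 1 — satisfied.
C2: f = 6 ≠ 5 and h = 10 ≠ 8; both disjuncts false — violated.
C3: f * g = 6 * 11 = 66 — satisfied.
C4: gcd(10, 13) = 1, not 9 — violated.
C5: h * f = 10 * 6 = 60 — satisfied.
C6: j = 13, f = 6; 13 ≥ 6 — satisfied.
C7: m = 13 is odd — satisfied.

Constraints 2 and 4 are violated.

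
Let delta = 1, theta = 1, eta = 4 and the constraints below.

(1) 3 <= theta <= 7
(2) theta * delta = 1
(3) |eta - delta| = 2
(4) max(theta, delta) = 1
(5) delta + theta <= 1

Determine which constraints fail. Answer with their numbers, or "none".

(1) theta = 1 is outside [3, 7]  ✗
(2) theta * delta = 1 * 1 = 1  ✓
(3) |4 - 1| = 3, not 2  ✗
(4) max(1, 1) = 1  ✓
(5) delta + theta = 1 + 1 = 2; 2 > 1, bound 1 not met  ✗

Constraints 1, 3, and 5 are violated.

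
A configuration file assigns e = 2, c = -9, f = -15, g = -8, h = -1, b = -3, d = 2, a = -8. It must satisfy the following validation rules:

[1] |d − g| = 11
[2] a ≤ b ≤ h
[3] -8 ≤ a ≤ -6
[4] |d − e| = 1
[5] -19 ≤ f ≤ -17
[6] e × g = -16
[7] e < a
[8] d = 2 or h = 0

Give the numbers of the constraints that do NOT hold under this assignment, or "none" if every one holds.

[1] |2 − (-8)| = 10, not 11 — violated.
[2] values -8 ≤ -3 ≤ -1 — OK.
[3] a = -8 lies in [-8, -6] — OK.
[4] |2 − 2| = 0, not 1 — violated.
[5] f = -15 is outside [-19, -17] — violated.
[6] e × g = 2 × (-8) = -16 — OK.
[7] e = 2, a = -8; 2 ≥ -8 (want <) — violated.
[8] d = 2 = 2 (first disjunct) — OK.

The assignment fails constraints 1, 4, 5, and 7.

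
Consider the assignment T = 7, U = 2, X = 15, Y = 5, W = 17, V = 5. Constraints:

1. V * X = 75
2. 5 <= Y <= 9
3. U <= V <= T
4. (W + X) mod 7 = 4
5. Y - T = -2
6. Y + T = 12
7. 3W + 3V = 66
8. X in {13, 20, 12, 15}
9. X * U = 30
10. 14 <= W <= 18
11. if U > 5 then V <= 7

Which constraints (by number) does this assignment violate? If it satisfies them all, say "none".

1. V * X = 5 * 15 = 75  ✓
2. Y = 5 lies in [5, 9]  ✓
3. values 2 <= 5 <= 7  ✓
4. W + X = 32; 32 mod 7 = 4  ✓
5. Y - T = 5 - 7 = -2  ✓
6. Y + T = 5 + 7 = 12  ✓
7. 3W + 3V = 3(17) + 3(5) = 66  ✓
8. X = 15 is in {13, 20, 12, 15}  ✓
9. X * U = 15 * 2 = 30  ✓
10. W = 17 lies in [14, 18]  ✓
11. U = 2, not > 5; antecedent false, conditional vacuously true  ✓

No violations.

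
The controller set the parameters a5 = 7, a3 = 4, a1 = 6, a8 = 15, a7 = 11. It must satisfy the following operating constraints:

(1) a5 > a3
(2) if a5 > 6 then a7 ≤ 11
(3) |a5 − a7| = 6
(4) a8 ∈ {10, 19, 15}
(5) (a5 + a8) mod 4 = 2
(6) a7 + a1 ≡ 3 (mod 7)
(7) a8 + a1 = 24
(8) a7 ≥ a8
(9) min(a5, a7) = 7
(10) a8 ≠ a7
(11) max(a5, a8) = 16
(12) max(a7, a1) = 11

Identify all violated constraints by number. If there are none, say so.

The assignment fails constraints 3, 7, 8, and 11.

(1) a5 = 7, a3 = 4; 7 > 4 — holds.
(2) a5 = 7 > 6, so we need a7 ≤ 11; a7 = 11 ≤ 11 — holds.
(3) |7 − 11| = 4, not 6 — fails.
(4) a8 = 15 is in {10, 19, 15} — holds.
(5) a5 + a8 = 22; 22 mod 4 = 2 — holds.
(6) a7 + a1 = 17; 17 mod 7 = 3 — holds.
(7) a8 + a1 = 15 + 6 = 21, not 24 — fails.
(8) a7 = 11, a8 = 15; 11 < 15 (want ≥) — fails.
(9) min(7, 11) = 7 — holds.
(10) a8 = 15, a7 = 11; distinct — holds.
(11) max(7, 15) = 15, not 16 — fails.
(12) max(11, 6) = 11 — holds.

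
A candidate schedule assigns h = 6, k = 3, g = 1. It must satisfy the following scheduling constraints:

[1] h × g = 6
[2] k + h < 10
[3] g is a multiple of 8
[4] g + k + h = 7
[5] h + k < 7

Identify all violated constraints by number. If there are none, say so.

[1] h × g = 6 × 1 = 6 — holds.
[2] k + h = 3 + 6 = 9; 9 < 10 — holds.
[3] 1 = 8×0 + 1, so 8 does not divide 1 — does not hold.
[4] g + k + h = 1 + 3 + 6 = 10, not 7 — does not hold.
[5] h + k = 6 + 3 = 9; 9 ≥ 7, bound 7 not met — does not hold.

Violated: 3, 4, and 5.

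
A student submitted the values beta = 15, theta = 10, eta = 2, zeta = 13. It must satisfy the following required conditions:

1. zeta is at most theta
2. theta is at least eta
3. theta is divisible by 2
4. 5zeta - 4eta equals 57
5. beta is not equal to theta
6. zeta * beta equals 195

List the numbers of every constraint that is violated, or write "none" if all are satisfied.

1. zeta = 13, theta = 10; 13 > 10 (want ≤)  false
2. theta = 10, eta = 2; 10 ≥ 2  true
3. 10 / 2 = 5, so 2 divides 10  true
4. 5zeta - 4eta = 5(13) - 4(2) = 57  true
5. beta = 15, theta = 10; distinct  true
6. zeta * beta = 13 * 15 = 195  true

Violated: 1.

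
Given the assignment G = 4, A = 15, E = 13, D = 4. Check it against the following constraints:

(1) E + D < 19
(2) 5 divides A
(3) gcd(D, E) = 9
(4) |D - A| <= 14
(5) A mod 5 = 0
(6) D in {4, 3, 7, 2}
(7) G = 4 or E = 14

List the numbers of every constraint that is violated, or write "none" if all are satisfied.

Violated: 3.

(1) E + D = 13 + 4 = 17; 17 < 19 — holds.
(2) 15 / 5 = 3, so 5 divides 15 — holds.
(3) gcd(4, 13) = 1, not 9 — fails.
(4) |4 - 15| = 11; 11 ≤ 14 — holds.
(5) 15 mod 5 = 0 — holds.
(6) D = 4 is in {4, 3, 7, 2} — holds.
(7) G = 4 = 4 (first disjunct) — holds.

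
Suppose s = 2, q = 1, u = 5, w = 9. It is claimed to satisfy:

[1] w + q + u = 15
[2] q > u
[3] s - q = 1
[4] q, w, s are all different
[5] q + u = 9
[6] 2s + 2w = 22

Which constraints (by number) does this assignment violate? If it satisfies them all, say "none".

[1] w + q + u = 9 + 1 + 5 = 15 — satisfied.
[2] q = 1, u = 5; 1 ≤ 5 (want >) — violated.
[3] s - q = 2 - 1 = 1 — satisfied.
[4] values 1, 9, 2 are pairwise distinct — satisfied.
[5] q + u = 1 + 5 = 6, not 9 — violated.
[6] 2s + 2w = 2(2) + 2(9) = 22 — satisfied.

Violated: 2, 5.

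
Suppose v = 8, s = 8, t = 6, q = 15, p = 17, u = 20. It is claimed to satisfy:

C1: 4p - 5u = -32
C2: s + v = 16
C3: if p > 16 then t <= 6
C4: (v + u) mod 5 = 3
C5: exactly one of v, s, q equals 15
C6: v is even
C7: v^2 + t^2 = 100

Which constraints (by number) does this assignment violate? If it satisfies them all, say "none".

C1: 4p - 5u = 4(17) - 5(20) = -32 — OK.
C2: s + v = 8 + 8 = 16 — OK.
C3: p = 17 > 16, so we need t ≤ 6; t = 6 ≤ 6 — OK.
C4: v + u = 28; 28 mod 5 = 3 — OK.
C5: v=8, s=8, q=15; 1 of them equals 15 — OK.
C6: v = 8 is even — OK.
C7: v^2 + t^2 = 8^2 + 6^2 = 64 + 36 = 100 — OK.

No violations.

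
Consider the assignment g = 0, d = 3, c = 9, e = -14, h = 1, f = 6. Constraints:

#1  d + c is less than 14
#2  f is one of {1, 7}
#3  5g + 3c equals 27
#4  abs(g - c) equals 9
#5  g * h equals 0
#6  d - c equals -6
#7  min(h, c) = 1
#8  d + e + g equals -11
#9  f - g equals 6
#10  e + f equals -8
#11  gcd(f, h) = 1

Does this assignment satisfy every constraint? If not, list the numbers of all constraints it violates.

The assignment fails constraint 2.

#1 d + c = 3 + 9 = 12; 12 < 14 — holds.
#2 f = 6 is not in {1, 7} — does not hold.
#3 5g + 3c = 5(0) + 3(9) = 27 — holds.
#4 abs(0 - 9) = 9 — holds.
#5 g * h = 0 * 1 = 0 — holds.
#6 d - c = 3 - 9 = -6 — holds.
#7 min(1, 9) = 1 — holds.
#8 d + e + g = 3 + (-14) + 0 = -11 — holds.
#9 f - g = 6 - 0 = 6 — holds.
#10 e + f = -14 + 6 = -8 — holds.
#11 gcd(6, 1) = 1 — holds.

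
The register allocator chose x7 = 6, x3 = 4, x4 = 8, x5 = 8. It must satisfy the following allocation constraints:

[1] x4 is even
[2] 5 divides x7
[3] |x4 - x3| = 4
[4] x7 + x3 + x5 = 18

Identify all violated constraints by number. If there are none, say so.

Constraint 2 is violated.

[1] x4 = 8 is even  true
[2] 6 = 5*1 + 1, so 5 does not divide 6  false
[3] |8 - 4| = 4  true
[4] x7 + x3 + x5 = 6 + 4 + 8 = 18  true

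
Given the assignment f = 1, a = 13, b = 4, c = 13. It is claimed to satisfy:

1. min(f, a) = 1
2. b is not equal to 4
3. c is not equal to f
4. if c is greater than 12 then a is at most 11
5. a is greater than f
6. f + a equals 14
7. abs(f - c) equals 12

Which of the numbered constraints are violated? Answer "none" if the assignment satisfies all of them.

1. min(1, 13) = 1  yes
2. b = 4, but 4 is required to differ  no
3. c = 13, f = 1; distinct  yes
4. c = 13 > 12, so we need a ≤ 11; but a = 13 > 11  no
5. a = 13, f = 1; 13 > 1  yes
6. f + a = 1 + 13 = 14  yes
7. abs(1 - 13) = 12  yes

Constraints 2 and 4 do not hold.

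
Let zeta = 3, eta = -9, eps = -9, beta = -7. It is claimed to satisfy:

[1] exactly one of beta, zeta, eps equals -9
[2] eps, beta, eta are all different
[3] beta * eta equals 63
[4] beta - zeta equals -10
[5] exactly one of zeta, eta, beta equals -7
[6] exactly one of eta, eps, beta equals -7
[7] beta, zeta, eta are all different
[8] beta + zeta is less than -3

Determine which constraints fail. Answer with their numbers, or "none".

The assignment fails constraint 2.

[1] beta=-7, zeta=3, eps=-9; 1 of them equals -9 — OK.
[2] eps = eta = -9, not all different — violated.
[3] beta * eta = -7 * (-9) = 63 — OK.
[4] beta - zeta = -7 - 3 = -10 — OK.
[5] zeta=3, eta=-9, beta=-7; 1 of them equals -7 — OK.
[6] eta=-9, eps=-9, beta=-7; 1 of them equals -7 — OK.
[7] values -7, 3, -9 are pairwise distinct — OK.
[8] beta + zeta = -7 + 3 = -4; -4 < -3 — OK.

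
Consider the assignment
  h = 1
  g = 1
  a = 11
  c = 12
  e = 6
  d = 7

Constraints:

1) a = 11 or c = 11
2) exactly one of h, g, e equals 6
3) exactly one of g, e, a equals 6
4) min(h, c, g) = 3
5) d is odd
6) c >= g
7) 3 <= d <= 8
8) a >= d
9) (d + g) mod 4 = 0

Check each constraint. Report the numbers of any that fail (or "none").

1) a = 11 = 11 (first disjunct) — OK.
2) h=1, g=1, e=6; 1 of them equals 6 — OK.
3) g=1, e=6, a=11; 1 of them equals 6 — OK.
4) min(1, 12, 1) = 1, not 3 — violated.
5) d = 7 is odd — OK.
6) c = 12, g = 1; 12 ≥ 1 — OK.
7) d = 7 lies in [3, 8] — OK.
8) a = 11, d = 7; 11 ≥ 7 — OK.
9) d + g = 8; 8 mod 4 = 0 — OK.

No — constraint 4 is not satisfied.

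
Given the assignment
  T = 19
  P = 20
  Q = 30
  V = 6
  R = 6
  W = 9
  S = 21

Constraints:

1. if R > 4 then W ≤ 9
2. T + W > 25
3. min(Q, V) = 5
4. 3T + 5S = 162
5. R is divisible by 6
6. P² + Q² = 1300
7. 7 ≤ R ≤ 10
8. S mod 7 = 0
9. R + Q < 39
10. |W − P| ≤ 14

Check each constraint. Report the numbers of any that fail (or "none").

1. R = 6 > 4, so we need W ≤ 9; W = 9 ≤ 9 — holds.
2. T + W = 19 + 9 = 28; 28 > 25 — holds.
3. min(30, 6) = 6, not 5 — does not hold.
4. 3T + 5S = 3(19) + 5(21) = 162 — holds.
5. 6 / 6 = 1, so 6 divides 6 — holds.
6. P² + Q² = 20² + 30² = 400 + 900 = 1300 — holds.
7. R = 6 is outside [7, 10] — does not hold.
8. 21 mod 7 = 0 — holds.
9. R + Q = 6 + 30 = 36; 36 < 39 — holds.
10. |9 − 20| = 11; 11 ≤ 14 — holds.

Constraints 3, 7 are violated.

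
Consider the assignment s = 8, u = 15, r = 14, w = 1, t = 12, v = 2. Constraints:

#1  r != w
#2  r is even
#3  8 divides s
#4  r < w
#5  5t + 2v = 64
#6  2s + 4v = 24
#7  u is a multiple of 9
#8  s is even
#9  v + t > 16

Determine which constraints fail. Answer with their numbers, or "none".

The assignment fails constraints 4, 7, and 9.

#1 r = 14, w = 1; distinct  true
#2 r = 14 is even  true
#3 8 / 8 = 1, so 8 divides 8  true
#4 r = 14, w = 1; 14 ≥ 1 (want <)  false
#5 5t + 2v = 5(12) + 2(2) = 64  true
#6 2s + 4v = 2(8) + 4(2) = 24  true
#7 15 = 9*1 + 6, so 9 does not divide 15  false
#8 s = 8 is even  true
#9 v + t = 2 + 12 = 14; 14 ≤ 16, bound 16 not met  false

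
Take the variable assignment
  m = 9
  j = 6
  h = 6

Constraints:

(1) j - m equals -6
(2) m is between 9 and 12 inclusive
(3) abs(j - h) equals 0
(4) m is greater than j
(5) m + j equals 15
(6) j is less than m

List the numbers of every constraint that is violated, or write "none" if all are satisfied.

Constraint 1 does not hold.

(1) j - m = 6 - 9 = -3, not -6 — violated.
(2) m = 9 lies in [9, 12] — OK.
(3) abs(6 - 6) = 0 — OK.
(4) m = 9, j = 6; 9 > 6 — OK.
(5) m + j = 9 + 6 = 15 — OK.
(6) j = 6, m = 9; 6 < 9 — OK.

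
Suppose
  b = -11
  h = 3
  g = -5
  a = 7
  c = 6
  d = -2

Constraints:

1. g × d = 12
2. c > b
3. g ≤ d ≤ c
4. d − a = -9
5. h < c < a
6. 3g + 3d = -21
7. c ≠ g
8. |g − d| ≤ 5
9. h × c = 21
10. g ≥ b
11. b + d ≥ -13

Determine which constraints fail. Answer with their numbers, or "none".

Violated: 1, 9.

1. g × d = -5 × (-2) = 10, not 12 — does not hold.
2. c = 6, b = -11; 6 > -11 — holds.
3. values -5 ≤ -2 ≤ 6 — holds.
4. d − a = -2 − 7 = -9 — holds.
5. values 3 < 6 < 7 — holds.
6. 3g + 3d = 3(-5) + 3(-2) = -21 — holds.
7. c = 6, g = -5; distinct — holds.
8. |-5 − (-2)| = 3; 3 ≤ 5 — holds.
9. h × c = 3 × 6 = 18, not 21 — does not hold.
10. g = -5, b = -11; -5 ≥ -11 — holds.
11. b + d = -11 + (-2) = -13; -13 ≥ -13 — holds.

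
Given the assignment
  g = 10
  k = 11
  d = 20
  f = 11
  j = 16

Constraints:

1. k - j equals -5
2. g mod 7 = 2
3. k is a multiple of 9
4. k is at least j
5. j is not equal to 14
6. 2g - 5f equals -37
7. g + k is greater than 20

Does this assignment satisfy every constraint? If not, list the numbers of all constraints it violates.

1. k - j = 11 - 16 = -5 — satisfied.
2. 10 mod 7 = 3, not 2 — violated.
3. 11 = 9*1 + 2, so 9 does not divide 11 — violated.
4. k = 11, j = 16; 11 < 16 (want ≥) — violated.
5. j = 16, and 16 ≠ 14 — satisfied.
6. 2g - 5f = 2(10) - 5(11) = -35, not -37 — violated.
7. g + k = 10 + 11 = 21; 21 > 20 — satisfied.

Constraints 2, 3, 4, and 6 do not hold.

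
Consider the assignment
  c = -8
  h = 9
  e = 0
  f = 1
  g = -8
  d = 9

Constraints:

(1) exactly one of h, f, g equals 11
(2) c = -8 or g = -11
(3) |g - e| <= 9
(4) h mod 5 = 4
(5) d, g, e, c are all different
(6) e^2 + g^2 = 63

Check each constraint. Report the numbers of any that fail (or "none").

Constraints 1, 5, and 6 are violated.

(1) h=9, f=1, g=-8; 0 of them equal 11, not exactly one  ✘
(2) c = -8 = -8 (first disjunct)  ✔
(3) |-8 - 0| = 8; 8 ≤ 9  ✔
(4) 9 mod 5 = 4  ✔
(5) g = c = -8, not all different  ✘
(6) e^2 + g^2 = 0^2 + (-8)^2 = 0 + 64 = 64, not 63  ✘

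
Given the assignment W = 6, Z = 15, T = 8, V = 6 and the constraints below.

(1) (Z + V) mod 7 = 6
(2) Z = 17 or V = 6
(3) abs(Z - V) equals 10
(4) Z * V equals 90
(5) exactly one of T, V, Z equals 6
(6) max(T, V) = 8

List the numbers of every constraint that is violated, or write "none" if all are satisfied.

(1) Z + V = 21; 21 mod 7 = 0, not 6  ✘
(2) Z = 15 ≠ 17, but V = 6 = 6 (second disjunct)  ✔
(3) abs(15 - 6) = 9, not 10  ✘
(4) Z * V = 15 * 6 = 90  ✔
(5) T=8, V=6, Z=15; 1 of them equals 6  ✔
(6) max(8, 6) = 8  ✔

The assignment fails constraints 1 and 3.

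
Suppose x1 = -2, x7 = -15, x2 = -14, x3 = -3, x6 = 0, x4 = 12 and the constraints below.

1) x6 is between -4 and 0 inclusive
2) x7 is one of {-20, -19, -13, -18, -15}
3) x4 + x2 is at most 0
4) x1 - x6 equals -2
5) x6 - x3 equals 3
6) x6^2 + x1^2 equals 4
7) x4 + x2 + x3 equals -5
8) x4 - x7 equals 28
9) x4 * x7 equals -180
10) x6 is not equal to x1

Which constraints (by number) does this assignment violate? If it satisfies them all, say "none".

1) x6 = 0 lies in [-4, 0] — holds.
2) x7 = -15 is in {-20, -19, -13, -18, -15} — holds.
3) x4 + x2 = 12 + (-14) = -2; -2 ≤ 0 — holds.
4) x1 - x6 = -2 - 0 = -2 — holds.
5) x6 - x3 = 0 - (-3) = 3 — holds.
6) x6^2 + x1^2 = 0^2 + (-2)^2 = 0 + 4 = 4 — holds.
7) x4 + x2 + x3 = 12 + (-14) + (-3) = -5 — holds.
8) x4 - x7 = 12 - (-15) = 27, not 28 — fails.
9) x4 * x7 = 12 * (-15) = -180 — holds.
10) x6 = 0, x1 = -2; distinct — holds.

No — constraint 8 is not satisfied.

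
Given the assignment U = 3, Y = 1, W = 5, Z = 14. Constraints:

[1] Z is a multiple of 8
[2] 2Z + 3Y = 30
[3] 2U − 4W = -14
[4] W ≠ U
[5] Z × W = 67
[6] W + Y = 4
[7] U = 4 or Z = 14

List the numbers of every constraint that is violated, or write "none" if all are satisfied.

The assignment fails constraints 1, 2, 5, and 6.

[1] 14 = 8×1 + 6, so 8 does not divide 14  fails
[2] 2Z + 3Y = 2(14) + 3(1) = 31, not 30  fails
[3] 2U − 4W = 2(3) − 4(5) = -14  holds
[4] W = 5, U = 3; distinct  holds
[5] Z × W = 14 × 5 = 70, not 67  fails
[6] W + Y = 5 + 1 = 6, not 4  fails
[7] U = 3 ≠ 4, but Z = 14 = 14 (second disjunct)  holds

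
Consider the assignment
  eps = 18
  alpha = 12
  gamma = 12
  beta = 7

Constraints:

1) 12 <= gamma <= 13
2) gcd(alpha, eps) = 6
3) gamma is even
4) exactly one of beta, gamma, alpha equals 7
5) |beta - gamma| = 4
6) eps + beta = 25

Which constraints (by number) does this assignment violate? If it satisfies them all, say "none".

Constraint 5 does not hold.

1) gamma = 12 lies in [12, 13]  holds
2) gcd(12, 18) = 6  holds
3) gamma = 12 is even  holds
4) beta=7, gamma=12, alpha=12; 1 of them equals 7  holds
5) |7 - 12| = 5, not 4  fails
6) eps + beta = 18 + 7 = 25  holds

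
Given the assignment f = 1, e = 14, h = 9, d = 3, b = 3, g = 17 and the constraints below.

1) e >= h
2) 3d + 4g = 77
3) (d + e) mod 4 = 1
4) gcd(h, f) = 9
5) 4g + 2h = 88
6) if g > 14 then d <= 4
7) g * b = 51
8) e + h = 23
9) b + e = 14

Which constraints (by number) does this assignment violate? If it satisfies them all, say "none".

Violated: 4, 5, 9.

1) e = 14, h = 9; 14 ≥ 9 — satisfied.
2) 3d + 4g = 3(3) + 4(17) = 77 — satisfied.
3) d + e = 17; 17 mod 4 = 1 — satisfied.
4) gcd(9, 1) = 1, not 9 — violated.
5) 4g + 2h = 4(17) + 2(9) = 86, not 88 — violated.
6) g = 17 > 14, so we need d ≤ 4; d = 3 ≤ 4 — satisfied.
7) g * b = 17 * 3 = 51 — satisfied.
8) e + h = 14 + 9 = 23 — satisfied.
9) b + e = 3 + 14 = 17, not 14 — violated.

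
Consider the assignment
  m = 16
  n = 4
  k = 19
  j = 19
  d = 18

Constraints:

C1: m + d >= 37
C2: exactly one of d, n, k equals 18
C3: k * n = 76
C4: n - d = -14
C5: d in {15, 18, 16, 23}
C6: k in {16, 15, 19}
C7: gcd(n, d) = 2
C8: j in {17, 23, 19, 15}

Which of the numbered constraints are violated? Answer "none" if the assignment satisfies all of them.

Constraint 1 does not hold.

C1: m + d = 16 + 18 = 34; 34 < 37, bound 37 not met — fails.
C2: d=18, n=4, k=19; 1 of them equals 18 — holds.
C3: k * n = 19 * 4 = 76 — holds.
C4: n - d = 4 - 18 = -14 — holds.
C5: d = 18 is in {15, 18, 16, 23} — holds.
C6: k = 19 is in {16, 15, 19} — holds.
C7: gcd(4, 18) = 2 — holds.
C8: j = 19 is in {17, 23, 19, 15} — holds.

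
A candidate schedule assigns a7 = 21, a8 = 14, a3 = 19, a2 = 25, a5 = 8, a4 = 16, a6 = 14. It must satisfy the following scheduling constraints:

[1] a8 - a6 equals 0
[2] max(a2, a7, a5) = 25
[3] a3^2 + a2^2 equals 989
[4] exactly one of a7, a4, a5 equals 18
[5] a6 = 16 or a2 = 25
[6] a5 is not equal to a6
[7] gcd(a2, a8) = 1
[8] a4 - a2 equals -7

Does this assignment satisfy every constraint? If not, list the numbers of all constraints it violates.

[1] a8 - a6 = 14 - 14 = 0  OK
[2] max(25, 21, 8) = 25  OK
[3] a3^2 + a2^2 = 19^2 + 25^2 = 361 + 625 = 986, not 989  FAIL
[4] a7=21, a4=16, a5=8; 0 of them equal 18, not exactly one  FAIL
[5] a6 = 14 ≠ 16, but a2 = 25 = 25 (second disjunct)  OK
[6] a5 = 8, a6 = 14; distinct  OK
[7] gcd(25, 14) = 1  OK
[8] a4 - a2 = 16 - 25 = -9, not -7  FAIL

No — constraints 3, 4, and 8 are not satisfied.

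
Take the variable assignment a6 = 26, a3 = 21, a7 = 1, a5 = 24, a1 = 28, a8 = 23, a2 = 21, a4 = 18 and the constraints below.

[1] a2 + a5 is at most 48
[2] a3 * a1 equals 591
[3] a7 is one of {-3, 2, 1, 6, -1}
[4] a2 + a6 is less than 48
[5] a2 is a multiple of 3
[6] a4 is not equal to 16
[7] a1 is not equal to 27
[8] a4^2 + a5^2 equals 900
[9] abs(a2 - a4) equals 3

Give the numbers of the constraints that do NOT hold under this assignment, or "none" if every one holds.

[1] a2 + a5 = 21 + 24 = 45; 45 ≤ 48 — holds.
[2] a3 * a1 = 21 * 28 = 588, not 591 — does not hold.
[3] a7 = 1 is in {-3, 2, 1, 6, -1} — holds.
[4] a2 + a6 = 21 + 26 = 47; 47 < 48 — holds.
[5] 21 / 3 = 7, so 3 divides 21 — holds.
[6] a4 = 18, and 18 ≠ 16 — holds.
[7] a1 = 28, and 28 ≠ 27 — holds.
[8] a4^2 + a5^2 = 18^2 + 24^2 = 324 + 576 = 900 — holds.
[9] abs(21 - 18) = 3 — holds.

Constraint 2 does not hold.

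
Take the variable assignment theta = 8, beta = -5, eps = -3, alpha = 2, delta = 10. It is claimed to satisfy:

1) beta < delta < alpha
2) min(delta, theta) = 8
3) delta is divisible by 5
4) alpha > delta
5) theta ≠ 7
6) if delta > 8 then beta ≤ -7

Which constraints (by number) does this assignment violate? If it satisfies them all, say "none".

1) values -5, 10, 2; delta = 10 is not < alpha = 2 — does not hold.
2) min(10, 8) = 8 — holds.
3) 10 / 5 = 2, so 5 divides 10 — holds.
4) alpha = 2, delta = 10; 2 ≤ 10 (want >) — does not hold.
5) theta = 8, and 8 ≠ 7 — holds.
6) delta = 10 > 8, so we need beta ≤ -7; but beta = -5 > -7 — does not hold.

Violated: 1, 4, and 6.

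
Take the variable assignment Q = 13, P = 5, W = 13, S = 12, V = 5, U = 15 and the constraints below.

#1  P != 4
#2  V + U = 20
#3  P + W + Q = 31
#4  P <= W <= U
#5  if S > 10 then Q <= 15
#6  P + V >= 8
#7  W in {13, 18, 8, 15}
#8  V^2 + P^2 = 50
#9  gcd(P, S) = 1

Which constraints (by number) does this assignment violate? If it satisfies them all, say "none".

All constraints are satisfied.

#1 P = 5, and 5 ≠ 4  holds
#2 V + U = 5 + 15 = 20  holds
#3 P + W + Q = 5 + 13 + 13 = 31  holds
#4 values 5 <= 13 <= 15  holds
#5 S = 12 > 10, so we need Q ≤ 15; Q = 13 ≤ 15  holds
#6 P + V = 5 + 5 = 10; 10 ≥ 8  holds
#7 W = 13 is in {13, 18, 8, 15}  holds
#8 V^2 + P^2 = 5^2 + 5^2 = 25 + 25 = 50  holds
#9 gcd(5, 12) = 1  holds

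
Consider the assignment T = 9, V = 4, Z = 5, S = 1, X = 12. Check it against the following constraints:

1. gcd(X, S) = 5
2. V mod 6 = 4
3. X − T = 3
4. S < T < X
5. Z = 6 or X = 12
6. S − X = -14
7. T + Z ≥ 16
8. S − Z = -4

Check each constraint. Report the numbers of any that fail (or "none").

1. gcd(12, 1) = 1, not 5  FAIL
2. 4 mod 6 = 4  OK
3. X − T = 12 − 9 = 3  OK
4. values 1 < 9 < 12  OK
5. Z = 5 ≠ 6, but X = 12 = 12 (second disjunct)  OK
6. S − X = 1 − 12 = -11, not -14  FAIL
7. T + Z = 9 + 5 = 14; 14 < 16, bound 16 not met  FAIL
8. S − Z = 1 − 5 = -4  OK

Constraints 1, 6, and 7 are violated.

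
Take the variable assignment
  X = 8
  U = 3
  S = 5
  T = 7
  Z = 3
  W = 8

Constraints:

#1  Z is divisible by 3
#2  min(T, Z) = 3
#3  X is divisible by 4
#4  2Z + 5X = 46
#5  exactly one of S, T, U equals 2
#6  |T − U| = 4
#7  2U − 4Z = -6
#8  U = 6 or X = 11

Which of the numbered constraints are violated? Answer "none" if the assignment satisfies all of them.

#1 3 / 3 = 1, so 3 divides 3 — OK.
#2 min(7, 3) = 3 — OK.
#3 8 / 4 = 2, so 4 divides 8 — OK.
#4 2Z + 5X = 2(3) + 5(8) = 46 — OK.
#5 S=5, T=7, U=3; 0 of them equal 2, not exactly one — violated.
#6 |7 − 3| = 4 — OK.
#7 2U − 4Z = 2(3) − 4(3) = -6 — OK.
#8 U = 3 ≠ 6 and X = 8 ≠ 11; both disjuncts false — violated.

The assignment fails constraints 5 and 8.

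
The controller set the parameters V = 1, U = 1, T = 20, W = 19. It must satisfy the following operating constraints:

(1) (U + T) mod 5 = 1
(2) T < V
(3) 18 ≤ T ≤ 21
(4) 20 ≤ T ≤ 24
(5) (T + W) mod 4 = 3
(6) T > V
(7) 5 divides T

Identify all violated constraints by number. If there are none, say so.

Constraint 2 is violated.

(1) U + T = 21; 21 mod 5 = 1 — holds.
(2) T = 20, V = 1; 20 ≥ 1 (want <) — does not hold.
(3) T = 20 lies in [18, 21] — holds.
(4) T = 20 lies in [20, 24] — holds.
(5) T + W = 39; 39 mod 4 = 3 — holds.
(6) T = 20, V = 1; 20 > 1 — holds.
(7) 20 / 5 = 4, so 5 divides 20 — holds.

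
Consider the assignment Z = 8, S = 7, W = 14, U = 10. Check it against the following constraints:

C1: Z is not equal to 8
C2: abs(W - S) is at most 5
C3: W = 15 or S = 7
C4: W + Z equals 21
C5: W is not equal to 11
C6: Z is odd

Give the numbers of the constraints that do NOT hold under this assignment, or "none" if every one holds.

No — constraints 1, 2, 4, and 6 are not satisfied.

C1: Z = 8, but 8 is required to differ — does not hold.
C2: abs(14 - 7) = 7; 7 > 5, exceeds bound 5 — does not hold.
C3: W = 14 ≠ 15, but S = 7 = 7 (second disjunct) — holds.
C4: W + Z = 14 + 8 = 22, not 21 — does not hold.
C5: W = 14, and 14 ≠ 11 — holds.
C6: Z = 8 is even — does not hold.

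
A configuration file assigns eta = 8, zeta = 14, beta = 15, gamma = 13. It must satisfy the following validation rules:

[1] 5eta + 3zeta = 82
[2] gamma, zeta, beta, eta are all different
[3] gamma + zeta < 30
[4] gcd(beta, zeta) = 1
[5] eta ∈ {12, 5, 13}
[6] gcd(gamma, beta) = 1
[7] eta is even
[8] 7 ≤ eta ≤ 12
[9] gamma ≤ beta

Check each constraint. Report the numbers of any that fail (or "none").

[1] 5eta + 3zeta = 5(8) + 3(14) = 82 — OK.
[2] values 13, 14, 15, 8 are pairwise distinct — OK.
[3] gamma + zeta = 13 + 14 = 27; 27 < 30 — OK.
[4] gcd(15, 14) = 1 — OK.
[5] eta = 8 is not in {12, 5, 13} — violated.
[6] gcd(13, 15) = 1 — OK.
[7] eta = 8 is even — OK.
[8] eta = 8 lies in [7, 12] — OK.
[9] gamma = 13, beta = 15; 13 ≤ 15 — OK.

No — constraint 5 is not satisfied.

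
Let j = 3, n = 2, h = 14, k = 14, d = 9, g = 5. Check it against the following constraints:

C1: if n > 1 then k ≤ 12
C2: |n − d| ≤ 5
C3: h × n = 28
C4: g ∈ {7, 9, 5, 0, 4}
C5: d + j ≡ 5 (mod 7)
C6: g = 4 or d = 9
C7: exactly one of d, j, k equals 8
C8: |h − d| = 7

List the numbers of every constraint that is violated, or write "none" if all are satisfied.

The assignment fails constraints 1, 2, 7, 8.

C1: n = 2 > 1, so we need k ≤ 12; but k = 14 > 12 — violated.
C2: |2 − 9| = 7; 7 > 5, exceeds bound 5 — violated.
C3: h × n = 14 × 2 = 28 — satisfied.
C4: g = 5 is in {7, 9, 5, 0, 4} — satisfied.
C5: d + j = 12; 12 mod 7 = 5 — satisfied.
C6: g = 5 ≠ 4, but d = 9 = 9 (second disjunct) — satisfied.
C7: d=9, j=3, k=14; 0 of them equal 8, not exactly one — violated.
C8: |14 − 9| = 5, not 7 — violated.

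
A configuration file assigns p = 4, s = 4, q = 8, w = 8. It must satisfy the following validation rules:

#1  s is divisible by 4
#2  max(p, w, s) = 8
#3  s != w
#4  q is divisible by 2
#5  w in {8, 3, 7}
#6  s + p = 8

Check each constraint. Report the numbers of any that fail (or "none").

Yes — all constraints hold.

#1 4 / 4 = 1, so 4 divides 4  yes
#2 max(4, 8, 4) = 8  yes
#3 s = 4, w = 8; distinct  yes
#4 8 / 2 = 4, so 2 divides 8  yes
#5 w = 8 is in {8, 3, 7}  yes
#6 s + p = 4 + 4 = 8  yes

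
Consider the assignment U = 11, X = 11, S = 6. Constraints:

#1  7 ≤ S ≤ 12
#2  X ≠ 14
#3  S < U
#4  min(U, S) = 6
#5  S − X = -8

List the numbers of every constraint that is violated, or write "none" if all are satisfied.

#1 S = 6 is outside [7, 12] — violated.
#2 X = 11, and 11 ≠ 14 — OK.
#3 S = 6, U = 11; 6 < 11 — OK.
#4 min(11, 6) = 6 — OK.
#5 S − X = 6 − 11 = -5, not -8 — violated.

The assignment fails constraints 1, 5.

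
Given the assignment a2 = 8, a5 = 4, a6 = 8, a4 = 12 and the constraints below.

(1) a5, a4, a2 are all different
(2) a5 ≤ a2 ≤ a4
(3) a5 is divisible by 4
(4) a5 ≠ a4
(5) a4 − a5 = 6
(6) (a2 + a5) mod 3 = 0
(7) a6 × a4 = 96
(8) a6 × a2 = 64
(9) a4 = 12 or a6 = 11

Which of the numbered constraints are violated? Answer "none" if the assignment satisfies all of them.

Constraint 5 is violated.

(1) values 4, 12, 8 are pairwise distinct  ✓
(2) values 4 ≤ 8 ≤ 12  ✓
(3) 4 / 4 = 1, so 4 divides 4  ✓
(4) a5 = 4, a4 = 12; distinct  ✓
(5) a4 − a5 = 12 − 4 = 8, not 6  ✗
(6) a2 + a5 = 12; 12 mod 3 = 0  ✓
(7) a6 × a4 = 8 × 12 = 96  ✓
(8) a6 × a2 = 8 × 8 = 64  ✓
(9) a4 = 12 = 12 (first disjunct)  ✓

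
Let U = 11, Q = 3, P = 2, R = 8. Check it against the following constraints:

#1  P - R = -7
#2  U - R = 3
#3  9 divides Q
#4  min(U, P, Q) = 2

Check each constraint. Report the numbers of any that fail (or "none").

#1 P - R = 2 - 8 = -6, not -7  ✗
#2 U - R = 11 - 8 = 3  ✓
#3 3 = 9*0 + 3, so 9 does not divide 3  ✗
#4 min(11, 2, 3) = 2  ✓

Violated: 1, 3.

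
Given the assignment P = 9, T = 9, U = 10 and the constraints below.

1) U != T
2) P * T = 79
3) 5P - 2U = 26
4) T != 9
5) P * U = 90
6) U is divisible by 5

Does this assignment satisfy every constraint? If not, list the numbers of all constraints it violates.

No — constraints 2, 3, 4 are not satisfied.

1) U = 10, T = 9; distinct  holds
2) P * T = 9 * 9 = 81, not 79  fails
3) 5P - 2U = 5(9) - 2(10) = 25, not 26  fails
4) T = 9, but 9 is required to differ  fails
5) P * U = 9 * 10 = 90  holds
6) 10 / 5 = 2, so 5 divides 10  holds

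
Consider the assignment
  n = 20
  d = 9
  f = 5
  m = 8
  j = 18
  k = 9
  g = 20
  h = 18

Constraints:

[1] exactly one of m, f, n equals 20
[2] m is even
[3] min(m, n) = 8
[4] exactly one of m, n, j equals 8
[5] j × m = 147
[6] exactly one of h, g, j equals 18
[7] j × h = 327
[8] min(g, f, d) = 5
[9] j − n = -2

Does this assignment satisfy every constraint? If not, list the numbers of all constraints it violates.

[1] m=8, f=5, n=20; 1 of them equals 20  ✔
[2] m = 8 is even  ✔
[3] min(8, 20) = 8  ✔
[4] m=8, n=20, j=18; 1 of them equals 8  ✔
[5] j × m = 18 × 8 = 144, not 147  ✘
[6] h=18, g=20, j=18; 2 of them equal 18, not exactly one  ✘
[7] j × h = 18 × 18 = 324, not 327  ✘
[8] min(20, 5, 9) = 5  ✔
[9] j − n = 18 − 20 = -2  ✔

Constraints 5, 6, 7 do not hold.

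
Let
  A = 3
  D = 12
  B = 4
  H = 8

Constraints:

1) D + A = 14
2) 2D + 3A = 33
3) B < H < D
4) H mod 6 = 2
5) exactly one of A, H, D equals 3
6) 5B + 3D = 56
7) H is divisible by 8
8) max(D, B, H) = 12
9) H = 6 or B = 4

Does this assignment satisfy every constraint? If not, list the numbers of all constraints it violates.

1) D + A = 12 + 3 = 15, not 14  fails
2) 2D + 3A = 2(12) + 3(3) = 33  holds
3) values 4 < 8 < 12  holds
4) 8 mod 6 = 2  holds
5) A=3, H=8, D=12; 1 of them equals 3  holds
6) 5B + 3D = 5(4) + 3(12) = 56  holds
7) 8 / 8 = 1, so 8 divides 8  holds
8) max(12, 4, 8) = 12  holds
9) H = 8 ≠ 6, but B = 4 = 4 (second disjunct)  holds

Violated: 1.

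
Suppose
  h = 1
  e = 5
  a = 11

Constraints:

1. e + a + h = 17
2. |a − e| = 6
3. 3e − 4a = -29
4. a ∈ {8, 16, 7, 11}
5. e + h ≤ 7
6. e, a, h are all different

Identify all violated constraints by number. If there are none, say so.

1. e + a + h = 5 + 11 + 1 = 17  ✓
2. |11 − 5| = 6  ✓
3. 3e − 4a = 3(5) − 4(11) = -29  ✓
4. a = 11 is in {8, 16, 7, 11}  ✓
5. e + h = 5 + 1 = 6; 6 ≤ 7  ✓
6. values 5, 11, 1 are pairwise distinct  ✓

The assignment satisfies every constraint.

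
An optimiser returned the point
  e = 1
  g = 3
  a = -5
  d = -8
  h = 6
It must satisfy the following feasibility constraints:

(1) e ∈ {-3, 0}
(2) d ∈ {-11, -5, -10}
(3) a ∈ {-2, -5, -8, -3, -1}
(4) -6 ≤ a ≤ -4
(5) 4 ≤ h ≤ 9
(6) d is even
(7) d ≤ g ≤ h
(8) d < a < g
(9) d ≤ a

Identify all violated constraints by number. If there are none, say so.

(1) e = 1 is not in {-3, 0}  FAIL
(2) d = -8 is not in {-11, -5, -10}  FAIL
(3) a = -5 is in {-2, -5, -8, -3, -1}  OK
(4) a = -5 lies in [-6, -4]  OK
(5) h = 6 lies in [4, 9]  OK
(6) d = -8 is even  OK
(7) values -8 ≤ 3 ≤ 6  OK
(8) values -8 < -5 < 3  OK
(9) d = -8, a = -5; -8 ≤ -5  OK

Constraints 1, 2 do not hold.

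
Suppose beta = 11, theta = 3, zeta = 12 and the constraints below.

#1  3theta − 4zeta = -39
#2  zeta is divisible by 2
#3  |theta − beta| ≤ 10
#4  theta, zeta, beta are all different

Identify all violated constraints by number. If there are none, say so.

#1 3theta − 4zeta = 3(3) − 4(12) = -39 — holds.
#2 12 / 2 = 6, so 2 divides 12 — holds.
#3 |3 − 11| = 8; 8 ≤ 10 — holds.
#4 values 3, 12, 11 are pairwise distinct — holds.

Yes — all constraints hold.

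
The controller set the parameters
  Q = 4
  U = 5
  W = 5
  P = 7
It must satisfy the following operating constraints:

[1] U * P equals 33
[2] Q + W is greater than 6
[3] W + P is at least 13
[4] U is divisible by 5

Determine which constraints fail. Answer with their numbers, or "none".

[1] U * P = 5 * 7 = 35, not 33 — does not hold.
[2] Q + W = 4 + 5 = 9; 9 > 6 — holds.
[3] W + P = 5 + 7 = 12; 12 < 13, bound 13 not met — does not hold.
[4] 5 / 5 = 1, so 5 divides 5 — holds.

Violated: 1, 3.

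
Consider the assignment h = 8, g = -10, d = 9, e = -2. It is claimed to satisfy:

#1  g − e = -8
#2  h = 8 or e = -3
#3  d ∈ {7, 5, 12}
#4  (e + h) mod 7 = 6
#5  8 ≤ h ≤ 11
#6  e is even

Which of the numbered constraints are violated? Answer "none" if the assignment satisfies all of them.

The assignment fails constraint 3.

#1 g − e = -10 − (-2) = -8 — holds.
#2 h = 8 = 8 (first disjunct) — holds.
#3 d = 9 is not in {7, 5, 12} — does not hold.
#4 e + h = 6; 6 mod 7 = 6 — holds.
#5 h = 8 lies in [8, 11] — holds.
#6 e = -2 is even — holds.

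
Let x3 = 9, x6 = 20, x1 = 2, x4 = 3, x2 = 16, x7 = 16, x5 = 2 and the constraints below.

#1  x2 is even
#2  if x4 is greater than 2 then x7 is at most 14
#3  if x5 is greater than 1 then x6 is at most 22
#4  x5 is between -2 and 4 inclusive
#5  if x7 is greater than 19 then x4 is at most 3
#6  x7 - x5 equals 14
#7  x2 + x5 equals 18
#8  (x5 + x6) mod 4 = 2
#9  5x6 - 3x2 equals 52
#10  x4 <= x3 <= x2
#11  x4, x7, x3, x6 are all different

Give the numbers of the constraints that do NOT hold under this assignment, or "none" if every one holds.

Constraint 2 does not hold.

#1 x2 = 16 is even — OK.
#2 x4 = 3 > 2, so we need x7 ≤ 14; but x7 = 16 > 14 — violated.
#3 x5 = 2 > 1, so we need x6 ≤ 22; x6 = 20 ≤ 22 — OK.
#4 x5 = 2 lies in [-2, 4] — OK.
#5 x7 = 16, not > 19; antecedent false, conditional vacuously true — OK.
#6 x7 - x5 = 16 - 2 = 14 — OK.
#7 x2 + x5 = 16 + 2 = 18 — OK.
#8 x5 + x6 = 22; 22 mod 4 = 2 — OK.
#9 5x6 - 3x2 = 5(20) - 3(16) = 52 — OK.
#10 values 3 <= 9 <= 16 — OK.
#11 values 3, 16, 9, 20 are pairwise distinct — OK.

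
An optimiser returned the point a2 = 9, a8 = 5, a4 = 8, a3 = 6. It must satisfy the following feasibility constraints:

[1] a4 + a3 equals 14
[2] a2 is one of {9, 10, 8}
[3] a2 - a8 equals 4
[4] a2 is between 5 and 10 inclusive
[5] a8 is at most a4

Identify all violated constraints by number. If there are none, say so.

[1] a4 + a3 = 8 + 6 = 14 — holds.
[2] a2 = 9 is in {9, 10, 8} — holds.
[3] a2 - a8 = 9 - 5 = 4 — holds.
[4] a2 = 9 lies in [5, 10] — holds.
[5] a8 = 5, a4 = 8; 5 ≤ 8 — holds.

Yes — all constraints hold.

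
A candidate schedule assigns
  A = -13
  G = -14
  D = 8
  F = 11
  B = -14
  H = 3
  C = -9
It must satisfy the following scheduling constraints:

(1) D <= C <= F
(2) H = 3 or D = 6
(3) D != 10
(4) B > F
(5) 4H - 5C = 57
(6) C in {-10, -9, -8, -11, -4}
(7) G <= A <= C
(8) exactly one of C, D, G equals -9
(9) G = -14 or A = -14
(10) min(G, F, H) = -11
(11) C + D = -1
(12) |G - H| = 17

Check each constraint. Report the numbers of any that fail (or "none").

(1) values 8, -9, 11; D = 8 is not <= C = -9  ✗
(2) H = 3 = 3 (first disjunct)  ✓
(3) D = 8, and 8 ≠ 10  ✓
(4) B = -14, F = 11; -14 ≤ 11 (want >)  ✗
(5) 4H - 5C = 4(3) - 5(-9) = 57  ✓
(6) C = -9 is in {-10, -9, -8, -11, -4}  ✓
(7) values -14 <= -13 <= -9  ✓
(8) C=-9, D=8, G=-14; 1 of them equals -9  ✓
(9) G = -14 = -14 (first disjunct)  ✓
(10) min(-14, 11, 3) = -14, not -11  ✗
(11) C + D = -9 + 8 = -1  ✓
(12) |-14 - 3| = 17  ✓

Constraints 1, 4, and 10 do not hold.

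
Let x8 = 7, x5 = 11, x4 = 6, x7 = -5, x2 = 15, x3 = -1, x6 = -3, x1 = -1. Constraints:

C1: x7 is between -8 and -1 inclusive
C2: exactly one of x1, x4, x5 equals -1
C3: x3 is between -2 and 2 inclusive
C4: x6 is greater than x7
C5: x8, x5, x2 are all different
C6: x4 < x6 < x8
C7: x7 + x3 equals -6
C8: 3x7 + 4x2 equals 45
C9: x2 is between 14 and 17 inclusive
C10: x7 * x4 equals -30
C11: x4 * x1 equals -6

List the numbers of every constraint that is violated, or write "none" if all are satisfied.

The assignment fails constraint 6.

C1: x7 = -5 lies in [-8, -1]  yes
C2: x1=-1, x4=6, x5=11; 1 of them equals -1  yes
C3: x3 = -1 lies in [-2, 2]  yes
C4: x6 = -3, x7 = -5; -3 > -5  yes
C5: values 7, 11, 15 are pairwise distinct  yes
C6: values 6, -3, 7; x4 = 6 is not < x6 = -3  no
C7: x7 + x3 = -5 + (-1) = -6  yes
C8: 3x7 + 4x2 = 3(-5) + 4(15) = 45  yes
C9: x2 = 15 lies in [14, 17]  yes
C10: x7 * x4 = -5 * 6 = -30  yes
C11: x4 * x1 = 6 * (-1) = -6  yes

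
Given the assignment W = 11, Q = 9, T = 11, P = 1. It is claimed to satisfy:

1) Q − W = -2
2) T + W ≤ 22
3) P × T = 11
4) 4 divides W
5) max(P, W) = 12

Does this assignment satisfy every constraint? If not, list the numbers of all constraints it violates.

1) Q − W = 9 − 11 = -2  yes
2) T + W = 11 + 11 = 22; 22 ≤ 22  yes
3) P × T = 1 × 11 = 11  yes
4) 11 = 4×2 + 3, so 4 does not divide 11  no
5) max(1, 11) = 11, not 12  no

Constraints 4 and 5 are violated.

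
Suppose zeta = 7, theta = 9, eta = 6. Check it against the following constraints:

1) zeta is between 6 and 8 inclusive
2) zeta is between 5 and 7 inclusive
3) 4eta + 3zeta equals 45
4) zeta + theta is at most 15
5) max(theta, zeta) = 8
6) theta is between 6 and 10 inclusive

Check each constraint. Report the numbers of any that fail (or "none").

1) zeta = 7 lies in [6, 8] — holds.
2) zeta = 7 lies in [5, 7] — holds.
3) 4eta + 3zeta = 4(6) + 3(7) = 45 — holds.
4) zeta + theta = 7 + 9 = 16; 16 > 15, bound 15 not met — does not hold.
5) max(9, 7) = 9, not 8 — does not hold.
6) theta = 9 lies in [6, 10] — holds.

The assignment fails constraints 4, 5.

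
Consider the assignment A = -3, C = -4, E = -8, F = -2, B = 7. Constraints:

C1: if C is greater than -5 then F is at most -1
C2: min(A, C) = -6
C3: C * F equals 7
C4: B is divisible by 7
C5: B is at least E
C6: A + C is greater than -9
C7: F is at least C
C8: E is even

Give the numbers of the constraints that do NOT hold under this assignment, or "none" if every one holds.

Violated: 2 and 3.

C1: C = -4 > -5, so we need F ≤ -1; F = -2 ≤ -1 — satisfied.
C2: min(-3, -4) = -4, not -6 — violated.
C3: C * F = -4 * (-2) = 8, not 7 — violated.
C4: 7 / 7 = 1, so 7 divides 7 — satisfied.
C5: B = 7, E = -8; 7 ≥ -8 — satisfied.
C6: A + C = -3 + (-4) = -7; -7 > -9 — satisfied.
C7: F = -2, C = -4; -2 ≥ -4 — satisfied.
C8: E = -8 is even — satisfied.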